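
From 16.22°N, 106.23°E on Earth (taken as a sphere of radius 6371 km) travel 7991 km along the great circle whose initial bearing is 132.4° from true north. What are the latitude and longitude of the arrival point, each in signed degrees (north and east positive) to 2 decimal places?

Angular distance δ = d/R = 7991/6371 = 1.25428 rad; initial bearing θ = 2.3108 rad.
sin φ₂ = sin φ₁ cos δ + cos φ₁ sin δ cos θ = (0.2793)(0.3113) + (0.9602)(0.9503)(-0.6743) = -0.5284, so φ₂ = -31.89°.
Δλ = atan2(sin θ sin δ cos φ₁, cos δ − sin φ₁ sin φ₂) = atan2(0.6738, 0.4588) = 55.747°.
λ₂ = 106.230° + 55.747° = 161.98°.

-31.89°, 161.98°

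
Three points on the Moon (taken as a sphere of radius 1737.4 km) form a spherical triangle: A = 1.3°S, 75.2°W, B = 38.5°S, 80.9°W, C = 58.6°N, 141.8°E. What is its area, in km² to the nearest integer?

Side lengths (central angles): a = 2.5517, b = 2.0212, c = 0.6556 rad; semiperimeter s = 2.6143.
By l'Huilier's theorem, tan(E/4) = √[tan(s/2) tan((s−a)/2) tan((s−b)/2) tan((s−c)/2)], giving spherical excess E = 0.9030 rad.
Area = E·R² = 0.9030 × (1737.4)² ≈ 2725651 km².

2725651 km²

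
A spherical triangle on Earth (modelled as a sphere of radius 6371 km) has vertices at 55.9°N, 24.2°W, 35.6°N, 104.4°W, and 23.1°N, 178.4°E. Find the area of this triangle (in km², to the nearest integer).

Side lengths (central angles): a = 1.1657, b = 1.7226, c = 0.9769 rad; semiperimeter s = 1.9326.
By l'Huilier's theorem, tan(E/4) = √[tan(s/2) tan((s−a)/2) tan((s−b)/2) tan((s−c)/2)], giving spherical excess E = 0.7067 rad.
Area = E·R² = 0.7067 × (6371)² ≈ 28684032 km².

28684032 km²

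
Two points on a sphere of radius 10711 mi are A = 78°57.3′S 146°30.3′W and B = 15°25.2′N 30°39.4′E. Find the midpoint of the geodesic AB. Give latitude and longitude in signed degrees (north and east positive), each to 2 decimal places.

-42.80°, 29.95°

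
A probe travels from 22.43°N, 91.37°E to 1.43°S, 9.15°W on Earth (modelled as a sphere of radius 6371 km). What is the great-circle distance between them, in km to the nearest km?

11149 km

In radians: φ₁ = 0.3915, φ₂ = -0.0250, Δλ = -100.520° = -1.7544 rad.
cos c = sin φ₁ sin φ₂ + cos φ₁ cos φ₂ cos Δλ = (0.3816)(-0.0250) + (0.9243)(0.9997)(-0.1826) = -0.17824,
so c = arccos(-0.17824) = 1.74999 rad.
Distance = R·c = 6371 × 1.7500 ≈ 11149 km.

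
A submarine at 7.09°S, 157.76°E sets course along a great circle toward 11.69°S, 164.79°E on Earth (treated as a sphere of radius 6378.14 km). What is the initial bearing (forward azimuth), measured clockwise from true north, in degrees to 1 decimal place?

124.1°

Δλ = 7.030° = 0.1227 rad.
y = sin Δλ · cos φ₂ = (0.1224)(0.9793) = 0.1199
x = cos φ₁ sin φ₂ − sin φ₁ cos φ₂ cos Δλ = (0.9924)(-0.2026) − (-0.1234)(0.9793)(0.9925) = -0.0811
θ = atan2(y, x) = 124.09°, so the bearing is 124.1°.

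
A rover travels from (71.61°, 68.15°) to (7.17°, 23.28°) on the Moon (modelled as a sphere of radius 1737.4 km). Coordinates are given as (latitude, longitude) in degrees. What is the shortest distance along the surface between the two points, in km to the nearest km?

2126 km

In radians: φ₁ = 1.2498, φ₂ = 0.1251, Δλ = -44.870° = -0.7831 rad.
Haversine: a = sin²(Δφ/2) + cos φ₁ cos φ₂ sin²(Δλ/2) = 0.2843 + (0.3155)(0.9922)(0.1456) = 0.32986.
Central angle c = 2·arcsin(√a) = 1.22358 rad.
Distance = R·c = 1737.4 × 1.2236 ≈ 2126 km.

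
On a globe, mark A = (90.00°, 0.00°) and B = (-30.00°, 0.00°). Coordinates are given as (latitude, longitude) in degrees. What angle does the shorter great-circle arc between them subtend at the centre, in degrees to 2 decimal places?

In radians: φ₁ = 1.5708, φ₂ = -0.5236, Δλ = 0.000° = 0.0000 rad.
cos c = sin φ₁ sin φ₂ + cos φ₁ cos φ₂ cos Δλ = (1.0000)(-0.5000) + (0.0000)(0.8660)(1.0000) = -0.50000,
so c = arccos(-0.50000) = 2.09440 rad.
So the angular separation is 120.00°.

120.00°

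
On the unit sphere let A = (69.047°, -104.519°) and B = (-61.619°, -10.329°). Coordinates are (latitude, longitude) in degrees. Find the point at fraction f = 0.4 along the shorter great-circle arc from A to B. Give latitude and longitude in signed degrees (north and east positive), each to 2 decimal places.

The central angle between A and B is δ = 2.5572 rad.
With f = 0.4, the slerp weights are sin((1−f)δ)/sin δ = 1.8114 and sin(fδ)/sin δ = 1.5473.
Weighted sum of the unit vectors: (1.8114)·(-0.0897,-0.3462,0.9339) + (1.5473)·(0.4676,-0.0852,-0.8798) = (0.5612, -0.7589, 0.3303).
Converting back: φ = atan2(z, √(x²+y²)) = 19.29°, λ = atan2(y, x) = -53.52°.

19.29°, -53.52°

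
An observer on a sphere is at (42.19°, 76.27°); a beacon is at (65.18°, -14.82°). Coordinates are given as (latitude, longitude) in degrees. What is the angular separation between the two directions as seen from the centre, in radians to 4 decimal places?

In radians: φ₁ = 0.7364, φ₂ = 1.1376, Δλ = -91.090° = -1.5898 rad.
Haversine: a = sin²(Δφ/2) + cos φ₁ cos φ₂ sin²(Δλ/2) = 0.0397 + (0.7409)(0.4198)(0.5095) = 0.19818.
Central angle c = 2·arcsin(√a) = 0.92274 rad.
So the angular separation is 0.9227 rad.

0.9227 rad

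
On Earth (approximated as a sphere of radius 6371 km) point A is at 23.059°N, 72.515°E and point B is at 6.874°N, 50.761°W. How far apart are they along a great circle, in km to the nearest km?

13012 km

With latitudes φ₁ = 23.059°, φ₂ = 6.874° and longitude difference Δλ = -123.276°:
cos c = sin φ₁ sin φ₂ + cos φ₁ cos φ₂ cos Δλ = (0.3917)(0.1197) + (0.9201)(0.9928)(-0.5487) = -0.45433,
so c = arccos(-0.45433) = 2.04241 rad.
Distance = R·c = 6371 × 2.0424 ≈ 13012 km.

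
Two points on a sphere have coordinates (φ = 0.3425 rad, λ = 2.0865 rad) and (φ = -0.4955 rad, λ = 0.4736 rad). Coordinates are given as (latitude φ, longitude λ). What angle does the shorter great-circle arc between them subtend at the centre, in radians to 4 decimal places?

In radians: φ₁ = 0.3425, φ₂ = -0.4955, Δλ = -92.412° = -1.6129 rad.
Haversine: a = sin²(Δφ/2) + cos φ₁ cos φ₂ sin²(Δλ/2) = 0.1655 + (0.9419)(0.8797)(0.5210) = 0.59728.
Central angle c = 2·arcsin(√a) = 1.76661 rad.
So the angular separation is 1.7666 rad.

1.7666 rad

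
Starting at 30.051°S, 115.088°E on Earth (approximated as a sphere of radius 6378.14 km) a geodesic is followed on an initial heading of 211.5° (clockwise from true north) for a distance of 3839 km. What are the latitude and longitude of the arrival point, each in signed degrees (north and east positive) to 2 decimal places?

Angular distance δ = d/R = 3839/6378.14 = 0.60190 rad; initial bearing θ = 3.6914 rad.
sin φ₂ = sin φ₁ cos δ + cos φ₁ sin δ cos θ = (-0.5008)(0.8243) + (0.8656)(0.5662)(-0.8526) = -0.8306, so φ₂ = -56.16°.
Δλ = atan2(sin θ sin δ cos φ₁, cos δ − sin φ₁ sin φ₂) = atan2(-0.2561, 0.4083) = -32.095°.
λ₂ = 115.088° − 32.095° = 82.99°.

-56.16°, 82.99°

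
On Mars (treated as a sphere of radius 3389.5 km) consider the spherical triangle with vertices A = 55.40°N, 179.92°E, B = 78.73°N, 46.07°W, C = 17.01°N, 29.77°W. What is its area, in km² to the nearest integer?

Side lengths (central angles): a = 1.0857, b = 1.8038, c = 0.7522 rad; semiperimeter s = 1.8209.
By l'Huilier's theorem, tan(E/4) = √[tan(s/2) tan((s−a)/2) tan((s−b)/2) tan((s−c)/2)], giving spherical excess E = 0.2000 rad.
Area = E·R² = 0.2000 × (3389.5)² ≈ 2298132 km².

2298132 km²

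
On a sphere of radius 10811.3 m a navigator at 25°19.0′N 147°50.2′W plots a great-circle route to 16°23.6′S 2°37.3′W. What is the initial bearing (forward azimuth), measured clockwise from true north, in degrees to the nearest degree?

81°

Δλ = 145.215° = 2.5345 rad.
y = sin Δλ · cos φ₂ = (0.5705)(0.9593) = 0.5473
x = cos φ₁ sin φ₂ − sin φ₁ cos φ₂ cos Δλ = (0.9040)(-0.2822) − (0.4276)(0.9593)(-0.8213) = 0.0818
θ = atan2(y, x) = 81.50°, so the bearing is 81°.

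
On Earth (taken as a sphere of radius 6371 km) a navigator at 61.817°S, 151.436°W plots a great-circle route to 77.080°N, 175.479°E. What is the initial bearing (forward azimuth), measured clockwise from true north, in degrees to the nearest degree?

Δλ = -33.085° = -0.5774 rad.
y = sin Δλ · cos φ₂ = (-0.5459)(0.2236) = -0.1221
x = cos φ₁ sin φ₂ − sin φ₁ cos φ₂ cos Δλ = (0.4723)(0.9747) − (-0.8814)(0.2236)(0.8379) = 0.6255
θ = atan2(y, x) = -11.04°; adding 360° gives 349°.

349°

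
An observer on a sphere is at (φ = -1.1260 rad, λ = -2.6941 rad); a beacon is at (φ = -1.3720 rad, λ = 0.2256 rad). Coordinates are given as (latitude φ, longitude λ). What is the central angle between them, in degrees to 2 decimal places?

With latitudes φ₁ = -64.515°, φ₂ = -78.610° and longitude difference Δλ = 167.286°:
cos c = sin φ₁ sin φ₂ + cos φ₁ cos φ₂ cos Δλ = (-0.9027)(-0.9803) + (0.4303)(0.1975)(-0.9755) = 0.80203,
so c = arccos(0.80203) = 0.64011 rad.
So the angular separation is 36.68°.

36.68°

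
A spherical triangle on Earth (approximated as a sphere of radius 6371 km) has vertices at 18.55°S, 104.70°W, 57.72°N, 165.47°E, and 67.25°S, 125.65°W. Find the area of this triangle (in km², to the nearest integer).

Side lengths (central angles): a = 2.3536, b = 0.8818, c = 1.8416 rad; semiperimeter s = 2.5385.
By l'Huilier's theorem, tan(E/4) = √[tan(s/2) tan((s−a)/2) tan((s−b)/2) tan((s−c)/2)], giving spherical excess E = 1.3235 rad.
Area = E·R² = 1.3235 × (6371)² ≈ 53720452 km².

53720452 km²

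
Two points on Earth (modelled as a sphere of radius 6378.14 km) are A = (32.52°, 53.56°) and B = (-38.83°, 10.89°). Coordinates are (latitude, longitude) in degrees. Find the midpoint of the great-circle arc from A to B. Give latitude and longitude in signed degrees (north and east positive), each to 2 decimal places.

-3.39°, 33.11°

Central angle δ = 1.4244 rad. Interpolating on the sphere with fraction f = 0.5:
P = [sin((1−f)δ)·A + sin(fδ)·B] / sin δ = 0.6606·A + 0.6606·B in Cartesian coordinates,
giving P = (0.8362, 0.5453, -0.0591), i.e. latitude -3.39°, longitude 33.11°.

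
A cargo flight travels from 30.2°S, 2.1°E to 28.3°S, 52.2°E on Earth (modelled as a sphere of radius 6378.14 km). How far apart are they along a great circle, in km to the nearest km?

4831 km

In radians: φ₁ = -0.5271, φ₂ = -0.4939, Δλ = 50.100° = 0.8744 rad.
Haversine: a = sin²(Δφ/2) + cos φ₁ cos φ₂ sin²(Δλ/2) = 0.0003 + (0.8643)(0.8805)(0.1793) = 0.13670.
Central angle c = 2·arcsin(√a) = 0.75743 rad.
Distance = R·c = 6378.14 × 0.7574 ≈ 4831 km.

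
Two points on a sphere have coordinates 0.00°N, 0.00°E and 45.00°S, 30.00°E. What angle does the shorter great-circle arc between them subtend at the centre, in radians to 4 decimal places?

In radians: φ₁ = 0.0000, φ₂ = -0.7854, Δλ = 30.000° = 0.5236 rad.
cos c = sin φ₁ sin φ₂ + cos φ₁ cos φ₂ cos Δλ = (0.0000)(-0.7071) + (1.0000)(0.7071)(0.8660) = 0.61237,
so c = arccos(0.61237) = 0.91174 rad.
So the angular separation is 0.9117 rad.

0.9117 rad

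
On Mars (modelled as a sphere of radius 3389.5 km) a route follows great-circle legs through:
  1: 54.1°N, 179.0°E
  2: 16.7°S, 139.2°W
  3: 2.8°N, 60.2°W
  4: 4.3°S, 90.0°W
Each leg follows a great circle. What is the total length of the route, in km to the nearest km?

11252 km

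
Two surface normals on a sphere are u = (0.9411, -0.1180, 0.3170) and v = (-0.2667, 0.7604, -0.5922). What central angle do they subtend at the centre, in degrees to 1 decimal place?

u·v = -0.5284; |u| = 1.0000, |v| = 1.0000.
cos θ = (u·v)/(|u||v|) = -0.5284, so θ = 121.9°.

121.9°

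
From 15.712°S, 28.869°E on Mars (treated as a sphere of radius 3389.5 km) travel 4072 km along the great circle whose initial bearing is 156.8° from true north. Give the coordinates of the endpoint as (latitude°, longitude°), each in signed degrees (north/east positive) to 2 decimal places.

-67.35°, 101.42°

Angular distance δ = d/R = 4072/3389.5 = 1.20136 rad; initial bearing θ = 2.7367 rad.
sin φ₂ = sin φ₁ cos δ + cos φ₁ sin δ cos θ = (-0.2708)(0.3611) + (0.9626)(0.9325)(-0.9191) = -0.9229, so φ₂ = -67.35°.
Δλ = atan2(sin θ sin δ cos φ₁, cos δ − sin φ₁ sin φ₂) = atan2(0.3536, 0.1112) = 72.548°.
λ₂ = 28.869° + 72.548° = 101.42°.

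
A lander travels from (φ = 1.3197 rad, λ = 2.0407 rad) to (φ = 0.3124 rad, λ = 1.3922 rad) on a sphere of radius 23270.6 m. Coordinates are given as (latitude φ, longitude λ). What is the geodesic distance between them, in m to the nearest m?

Let φ₁ = 1.3197 rad, φ₂ = 0.3124 rad, and Δλ = -0.6485 rad.
cos c = sin φ₁ sin φ₂ + cos φ₁ cos φ₂ cos Δλ = (0.9686)(0.3073) + (0.2485)(0.9516)(0.7970) = 0.48615,
so c = arccos(0.48615) = 1.06312 rad.
Distance = R·c = 23270.6 × 1.0631 ≈ 24740 m.

24740 m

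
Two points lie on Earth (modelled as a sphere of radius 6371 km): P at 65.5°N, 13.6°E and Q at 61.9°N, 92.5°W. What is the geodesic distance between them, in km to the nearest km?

Let φ₁ = 1.1432 rad, φ₂ = 1.0804 rad, and Δλ = -1.8518 rad.
cos c = sin φ₁ sin φ₂ + cos φ₁ cos φ₂ cos Δλ = (0.9100)(0.8821) + (0.4147)(0.4710)(-0.2773) = 0.74853,
so c = arccos(0.74853) = 0.72495 rad.
Distance = R·c = 6371 × 0.7249 ≈ 4619 km.

4619 km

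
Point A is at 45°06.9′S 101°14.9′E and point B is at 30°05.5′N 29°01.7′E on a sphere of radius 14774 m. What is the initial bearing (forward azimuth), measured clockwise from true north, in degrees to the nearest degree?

303°

With φ₁ = -0.7874, φ₂ = 0.5252, Δλ = -1.2605 rad, the forward-azimuth formula gives
θ = atan2( sin Δλ cos φ₂ , cos φ₁ sin φ₂ − sin φ₁ cos φ₂ cos Δλ ) = atan2(-0.8239, 0.5410) = -56.71°.
Adding 360° brings this into [0°, 360°): 303°.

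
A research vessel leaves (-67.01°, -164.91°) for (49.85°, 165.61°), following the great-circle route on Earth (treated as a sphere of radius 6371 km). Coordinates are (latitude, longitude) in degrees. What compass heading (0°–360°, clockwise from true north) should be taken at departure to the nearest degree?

339°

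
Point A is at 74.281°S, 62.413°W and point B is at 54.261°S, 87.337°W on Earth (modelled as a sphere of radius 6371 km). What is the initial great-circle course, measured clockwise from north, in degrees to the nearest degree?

With φ₁ = -1.2964, φ₂ = -0.9470, Δλ = -0.4350 rad, the forward-azimuth formula gives
θ = atan2( sin Δλ cos φ₂ , cos φ₁ sin φ₂ − sin φ₁ cos φ₂ cos Δλ ) = atan2(-0.2461, 0.2900) = -40.33°.
Adding 360° brings this into [0°, 360°): 320°.

320°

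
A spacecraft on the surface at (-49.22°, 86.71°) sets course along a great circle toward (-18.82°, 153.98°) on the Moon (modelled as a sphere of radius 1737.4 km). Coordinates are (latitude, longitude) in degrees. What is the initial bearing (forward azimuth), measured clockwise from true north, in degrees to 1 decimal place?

85.7°

With φ₁ = -0.8591, φ₂ = -0.3285, Δλ = 1.1741 rad, the forward-azimuth formula gives
θ = atan2( sin Δλ cos φ₂ , cos φ₁ sin φ₂ − sin φ₁ cos φ₂ cos Δλ ) = atan2(0.8730, 0.0662) = 85.66°.
So the initial bearing is 85.7°.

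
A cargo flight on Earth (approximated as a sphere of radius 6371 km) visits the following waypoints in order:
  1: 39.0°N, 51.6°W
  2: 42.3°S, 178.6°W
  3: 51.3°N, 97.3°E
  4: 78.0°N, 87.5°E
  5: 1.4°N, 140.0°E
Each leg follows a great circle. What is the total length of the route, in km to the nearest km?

40823 km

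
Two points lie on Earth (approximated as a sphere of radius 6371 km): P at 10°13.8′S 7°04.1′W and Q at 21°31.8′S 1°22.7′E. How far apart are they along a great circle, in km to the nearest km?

1546 km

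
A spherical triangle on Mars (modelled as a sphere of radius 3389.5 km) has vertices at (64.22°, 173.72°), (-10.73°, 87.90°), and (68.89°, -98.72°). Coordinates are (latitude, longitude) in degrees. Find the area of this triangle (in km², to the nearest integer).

6271233 km²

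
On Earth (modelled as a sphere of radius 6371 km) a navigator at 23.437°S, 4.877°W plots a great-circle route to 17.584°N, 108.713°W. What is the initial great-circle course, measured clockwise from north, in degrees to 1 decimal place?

Δλ = -103.836° = -1.8123 rad.
y = sin Δλ · cos φ₂ = (-0.9710)(0.9533) = -0.9256
x = cos φ₁ sin φ₂ − sin φ₁ cos φ₂ cos Δλ = (0.9175)(0.3021) − (-0.3977)(0.9533)(-0.2391) = 0.1865
θ = atan2(y, x) = -78.61°; adding 360° gives 281.4°.

281.4°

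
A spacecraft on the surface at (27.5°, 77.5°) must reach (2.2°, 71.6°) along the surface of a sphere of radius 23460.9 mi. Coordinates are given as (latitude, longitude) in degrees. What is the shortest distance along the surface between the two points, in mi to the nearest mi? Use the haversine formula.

Let φ₁ = 0.4800 rad, φ₂ = 0.0384 rad, and Δλ = -0.1030 rad.
Haversine: a = sin²(Δφ/2) + cos φ₁ cos φ₂ sin²(Δλ/2) = 0.0480 + (0.8870)(0.9993)(0.0026) = 0.05031.
Central angle c = 2·arcsin(√a) = 0.45243 rad.
Distance = R·c = 23460.9 × 0.4524 ≈ 10614 mi.

10614 mi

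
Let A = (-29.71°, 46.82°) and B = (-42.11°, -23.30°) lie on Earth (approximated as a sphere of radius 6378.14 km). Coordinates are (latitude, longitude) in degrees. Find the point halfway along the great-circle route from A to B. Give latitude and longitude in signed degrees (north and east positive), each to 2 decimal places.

-41.45°, 14.92°

Central angle δ = 0.9867 rad. Interpolating on the sphere with fraction f = 0.5:
P = [sin((1−f)δ)·A + sin(fδ)·B] / sin δ = 0.5677·A + 0.5677·B in Cartesian coordinates,
giving P = (0.7242, 0.1930, -0.6620), i.e. latitude -41.45°, longitude 14.92°.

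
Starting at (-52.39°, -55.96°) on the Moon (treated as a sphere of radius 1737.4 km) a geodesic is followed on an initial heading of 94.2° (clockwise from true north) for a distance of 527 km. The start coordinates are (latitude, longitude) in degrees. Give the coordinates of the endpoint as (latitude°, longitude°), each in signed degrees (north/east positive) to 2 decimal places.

-50.30°, -28.16°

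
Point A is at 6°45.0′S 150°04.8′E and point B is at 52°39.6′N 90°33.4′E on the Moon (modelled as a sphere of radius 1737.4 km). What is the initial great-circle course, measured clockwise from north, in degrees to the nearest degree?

Δλ = -59.523° = -1.0389 rad.
y = sin Δλ · cos φ₂ = (-0.8618)(0.6065) = -0.5227
x = cos φ₁ sin φ₂ − sin φ₁ cos φ₂ cos Δλ = (0.9931)(0.7951) − (-0.1175)(0.6065)(0.5072) = 0.8257
θ = atan2(y, x) = -32.34°; adding 360° gives 328°.

328°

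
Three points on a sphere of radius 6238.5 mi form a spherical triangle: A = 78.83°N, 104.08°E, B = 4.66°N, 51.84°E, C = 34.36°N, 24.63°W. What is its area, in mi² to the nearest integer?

Side lengths (central angles): a = 1.3301, b = 1.0999, c = 1.3715 rad; semiperimeter s = 1.9008.
By l'Huilier's theorem, tan(E/4) = √[tan(s/2) tan((s−a)/2) tan((s−b)/2) tan((s−c)/2)], giving spherical excess E = 0.8548 rad.
Area = E·R² = 0.8548 × (6238.5)² ≈ 33266638 mi².

33266638 mi²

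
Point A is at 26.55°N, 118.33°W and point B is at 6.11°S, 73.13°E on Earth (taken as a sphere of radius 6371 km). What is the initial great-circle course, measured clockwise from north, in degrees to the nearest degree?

Δλ = -168.540° = -2.9416 rad.
y = sin Δλ · cos φ₂ = (-0.1987)(0.9943) = -0.1976
x = cos φ₁ sin φ₂ − sin φ₁ cos φ₂ cos Δλ = (0.8945)(-0.1064) − (0.4470)(0.9943)(-0.9801) = 0.3404
θ = atan2(y, x) = -30.13°; adding 360° gives 330°.

330°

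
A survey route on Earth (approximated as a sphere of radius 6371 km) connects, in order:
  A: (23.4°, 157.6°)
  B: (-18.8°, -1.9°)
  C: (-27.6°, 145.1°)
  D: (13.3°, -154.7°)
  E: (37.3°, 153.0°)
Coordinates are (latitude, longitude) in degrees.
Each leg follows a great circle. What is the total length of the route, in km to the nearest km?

45304 km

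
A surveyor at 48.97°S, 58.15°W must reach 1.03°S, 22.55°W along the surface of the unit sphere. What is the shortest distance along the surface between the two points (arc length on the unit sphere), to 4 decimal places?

0.9917

In radians: φ₁ = -0.8547, φ₂ = -0.0180, Δλ = 35.600° = 0.6213 rad.
cos c = sin φ₁ sin φ₂ + cos φ₁ cos φ₂ cos Δλ = (-0.7544)(-0.0180) + (0.6565)(0.9998)(0.8131) = 0.54724,
so c = arccos(0.54724) = 0.99174 rad.
On the unit sphere the arc length equals the central angle: 0.9917.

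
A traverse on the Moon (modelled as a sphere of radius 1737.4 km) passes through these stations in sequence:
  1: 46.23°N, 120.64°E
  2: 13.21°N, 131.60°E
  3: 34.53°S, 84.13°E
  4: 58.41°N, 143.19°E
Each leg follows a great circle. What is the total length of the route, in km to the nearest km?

6218 km

Leg 1→2: central angle 0.5985 rad, distance 1039.8 km.
Leg 2→3: central angle 1.1455 rad, distance 1990.1 km.
Leg 3→4: central angle 1.8348 rad, distance 3187.8 km.
Total: 1039.8 + 1990.1 + 3187.8 ≈ 6218 km.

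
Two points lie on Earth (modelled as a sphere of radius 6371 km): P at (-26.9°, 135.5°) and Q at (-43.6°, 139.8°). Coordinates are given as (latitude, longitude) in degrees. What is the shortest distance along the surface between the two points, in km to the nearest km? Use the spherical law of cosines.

In radians: φ₁ = -0.4695, φ₂ = -0.7610, Δλ = 4.300° = 0.0750 rad.
cos c = sin φ₁ sin φ₂ + cos φ₁ cos φ₂ cos Δλ = (-0.4524)(-0.6896) + (0.8918)(0.7242)(0.9972) = 0.95600,
so c = arccos(0.95600) = 0.29773 rad.
Distance = R·c = 6371 × 0.2977 ≈ 1897 km.

1897 km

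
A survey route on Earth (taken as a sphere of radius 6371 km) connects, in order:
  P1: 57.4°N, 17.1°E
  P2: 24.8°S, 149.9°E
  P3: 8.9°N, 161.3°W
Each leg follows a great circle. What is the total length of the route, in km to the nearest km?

Leg P1→P2: central angle 2.3263 rad, distance 14821.0 km.
Leg P2→P3: central angle 1.0171 rad, distance 6479.8 km.
Total: 14821.0 + 6479.8 ≈ 21301 km.

21301 km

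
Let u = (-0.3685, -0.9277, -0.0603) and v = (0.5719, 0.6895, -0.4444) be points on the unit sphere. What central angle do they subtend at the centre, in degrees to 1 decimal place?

145.4°

u·v = -0.8236; |u| = 1.0000, |v| = 1.0000.
cos θ = (u·v)/(|u||v|) = -0.8236, so θ = 145.4°.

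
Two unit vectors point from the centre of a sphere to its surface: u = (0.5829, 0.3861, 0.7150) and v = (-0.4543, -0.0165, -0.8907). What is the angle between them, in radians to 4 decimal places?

u·v = -0.9080; |u| = 1.0000, |v| = 1.0000.
cos θ = (u·v)/(|u||v|) = -0.9080, so θ = 2.7093 rad.

2.7093 rad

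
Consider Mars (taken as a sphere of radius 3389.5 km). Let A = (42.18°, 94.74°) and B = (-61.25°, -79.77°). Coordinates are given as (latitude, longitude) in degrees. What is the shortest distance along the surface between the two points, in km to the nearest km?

9503 km

With latitudes φ₁ = 42.180°, φ₂ = -61.250° and longitude difference Δλ = -174.510°:
cos c = sin φ₁ sin φ₂ + cos φ₁ cos φ₂ cos Δλ = (0.6715)(-0.8767) + (0.7410)(0.4810)(-0.9954) = -0.94349,
so c = arccos(-0.94349) = 2.80379 rad.
Distance = R·c = 3389.5 × 2.8038 ≈ 9503 km.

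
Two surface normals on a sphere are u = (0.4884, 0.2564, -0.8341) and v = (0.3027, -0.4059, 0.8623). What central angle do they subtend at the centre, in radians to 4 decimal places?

2.3124 rad

u·v = -0.6755; |u| = 1.0000, |v| = 1.0000.
cos θ = (u·v)/(|u||v|) = -0.6755, so θ = 2.3124 rad.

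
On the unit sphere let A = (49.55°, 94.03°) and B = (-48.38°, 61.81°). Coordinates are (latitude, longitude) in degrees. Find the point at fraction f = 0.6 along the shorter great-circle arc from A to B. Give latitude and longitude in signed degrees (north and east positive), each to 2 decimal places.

-9.28°, 75.32°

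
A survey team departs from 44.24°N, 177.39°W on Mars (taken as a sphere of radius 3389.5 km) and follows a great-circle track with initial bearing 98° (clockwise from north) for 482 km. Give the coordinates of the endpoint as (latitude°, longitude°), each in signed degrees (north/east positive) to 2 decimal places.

42.57°, -166.40°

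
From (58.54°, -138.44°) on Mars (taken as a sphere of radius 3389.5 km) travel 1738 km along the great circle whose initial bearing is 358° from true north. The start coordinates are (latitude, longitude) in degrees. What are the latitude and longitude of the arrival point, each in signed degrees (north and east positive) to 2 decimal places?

87.69°, -163.53°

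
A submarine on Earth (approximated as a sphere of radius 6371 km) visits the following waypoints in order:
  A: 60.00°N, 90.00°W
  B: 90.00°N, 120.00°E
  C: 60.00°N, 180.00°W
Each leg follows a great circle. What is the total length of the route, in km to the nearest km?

6672 km

Leg A→B: central angle 0.5236 rad, distance 3335.8 km.
Leg B→C: central angle 0.5236 rad, distance 3335.8 km.
Total: 3335.8 + 3335.8 ≈ 6672 km.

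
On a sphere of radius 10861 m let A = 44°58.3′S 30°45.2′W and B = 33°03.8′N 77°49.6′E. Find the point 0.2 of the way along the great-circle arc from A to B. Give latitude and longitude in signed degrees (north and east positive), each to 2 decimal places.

Central angle δ = 2.1828 rad. Interpolating on the sphere with fraction f = 0.2:
P = [sin((1−f)δ)·A + sin(fδ)·B] / sin δ = 1.2030·A + 0.5166·B in Cartesian coordinates,
giving P = (0.8227, -0.0120, -0.5684), i.e. latitude -34.64°, longitude -0.84°.

-34.64°, -0.84°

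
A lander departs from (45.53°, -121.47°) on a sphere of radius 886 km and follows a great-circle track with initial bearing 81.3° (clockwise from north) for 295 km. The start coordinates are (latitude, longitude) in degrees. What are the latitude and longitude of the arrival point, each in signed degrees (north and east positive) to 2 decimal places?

Angular distance δ = d/R = 295/886 = 0.33296 rad; initial bearing θ = 1.4190 rad.
sin φ₂ = sin φ₁ cos δ + cos φ₁ sin δ cos θ = (0.7136)(0.9451) + (0.7005)(0.3268)(0.1513) = 0.7091, so φ₂ = 45.16°.
Δλ = atan2(sin θ sin δ cos φ₁, cos δ − sin φ₁ sin φ₂) = atan2(0.2263, 0.4391) = 27.269°.
λ₂ = -121.470° + 27.269° = -94.20°.

45.16°, -94.20°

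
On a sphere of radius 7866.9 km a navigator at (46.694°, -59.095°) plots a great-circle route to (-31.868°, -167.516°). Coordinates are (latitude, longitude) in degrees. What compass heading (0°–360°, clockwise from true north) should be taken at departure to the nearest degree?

With φ₁ = 0.8150, φ₂ = -0.5562, Δλ = -1.8923 rad, the forward-azimuth formula gives
θ = atan2( sin Δλ cos φ₂ , cos φ₁ sin φ₂ − sin φ₁ cos φ₂ cos Δλ ) = atan2(-0.8058, -0.1668) = -101.70°.
Adding 360° brings this into [0°, 360°): 258°.

258°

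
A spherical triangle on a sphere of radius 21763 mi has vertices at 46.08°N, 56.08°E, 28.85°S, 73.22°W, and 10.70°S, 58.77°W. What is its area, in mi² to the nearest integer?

Side lengths (central angles): a = 0.3949, b = 2.0044, c = 2.3926 rad; semiperimeter s = 2.3960.
By l'Huilier's theorem, tan(E/4) = √[tan(s/2) tan((s−a)/2) tan((s−b)/2) tan((s−c)/2)], giving spherical excess E = 0.1463 rad.
Area = E·R² = 0.1463 × (21763)² ≈ 69268860 mi².

69268860 mi²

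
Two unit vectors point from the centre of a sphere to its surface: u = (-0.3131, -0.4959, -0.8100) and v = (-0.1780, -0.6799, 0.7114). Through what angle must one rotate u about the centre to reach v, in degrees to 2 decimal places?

u·v = -0.1833; |u| = 1.0000, |v| = 1.0000.
cos θ = (u·v)/(|u||v|) = -0.1833, so θ = 100.56°.

100.56°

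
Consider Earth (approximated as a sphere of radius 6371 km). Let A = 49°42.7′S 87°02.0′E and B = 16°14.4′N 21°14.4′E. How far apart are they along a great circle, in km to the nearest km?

9745 km

With latitudes φ₁ = -49.712°, φ₂ = 16.240° and longitude difference Δλ = -65.793°:
Haversine: a = sin²(Δφ/2) + cos φ₁ cos φ₂ sin²(Δλ/2) = 0.2962 + (0.6466)(0.9601)(0.2950) = 0.47938.
Central angle c = 2·arcsin(√a) = 1.52955 rad.
Distance = R·c = 6371 × 1.5296 ≈ 9745 km.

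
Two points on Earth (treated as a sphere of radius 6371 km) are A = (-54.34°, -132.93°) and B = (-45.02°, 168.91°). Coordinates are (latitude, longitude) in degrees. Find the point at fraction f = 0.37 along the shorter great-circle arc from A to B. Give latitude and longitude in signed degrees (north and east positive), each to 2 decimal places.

-54.47°, -156.96°

The central angle between A and B is δ = 0.6565 rad.
With f = 0.37, the slerp weights are sin((1−f)δ)/sin δ = 0.6585 and sin(fδ)/sin δ = 0.3941.
Weighted sum of the unit vectors: (0.6585)·(-0.3971,-0.4268,-0.8125) + (0.3941)·(-0.6937,0.1360,-0.7074) = (-0.5348, -0.2275, -0.8138).
Converting back: φ = atan2(z, √(x²+y²)) = -54.47°, λ = atan2(y, x) = -156.96°.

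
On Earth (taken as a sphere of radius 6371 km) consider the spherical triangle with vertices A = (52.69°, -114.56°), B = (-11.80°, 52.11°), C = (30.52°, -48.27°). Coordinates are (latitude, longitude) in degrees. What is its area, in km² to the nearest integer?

Side lengths (central angles): a = 1.8295, b = 0.9098, c = 2.4038 rad; semiperimeter s = 2.5716.
By l'Huilier's theorem, tan(E/4) = √[tan(s/2) tan((s−a)/2) tan((s−b)/2) tan((s−c)/2)], giving spherical excess E = 1.3455 rad.
Area = E·R² = 1.3455 × (6371)² ≈ 54613830 km².

54613830 km²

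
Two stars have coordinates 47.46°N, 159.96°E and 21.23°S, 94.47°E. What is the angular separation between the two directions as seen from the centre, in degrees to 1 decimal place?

In radians: φ₁ = 0.8283, φ₂ = -0.3705, Δλ = -65.490° = -1.1430 rad.
cos c = sin φ₁ sin φ₂ + cos φ₁ cos φ₂ cos Δλ = (0.7368)(-0.3621) + (0.6761)(0.9321)(0.4149) = -0.00536,
so c = arccos(-0.00536) = 1.57615 rad.
So the angular separation is 90.3°.

90.3°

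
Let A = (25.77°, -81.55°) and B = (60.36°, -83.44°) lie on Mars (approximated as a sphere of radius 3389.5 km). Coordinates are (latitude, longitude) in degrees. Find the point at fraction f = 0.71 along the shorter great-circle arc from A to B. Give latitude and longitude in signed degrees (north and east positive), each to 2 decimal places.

The central angle between A and B is δ = 0.6041 rad.
With f = 0.71, the slerp weights are sin((1−f)δ)/sin δ = 0.3068 and sin(fδ)/sin δ = 0.7322.
Weighted sum of the unit vectors: (0.3068)·(0.1323,-0.8908,0.4348) + (0.7322)·(0.0565,-0.4913,0.8691) = (0.0820, -0.6330, 0.7698).
Converting back: φ = atan2(z, √(x²+y²)) = 50.33°, λ = atan2(y, x) = -82.62°.

50.33°, -82.62°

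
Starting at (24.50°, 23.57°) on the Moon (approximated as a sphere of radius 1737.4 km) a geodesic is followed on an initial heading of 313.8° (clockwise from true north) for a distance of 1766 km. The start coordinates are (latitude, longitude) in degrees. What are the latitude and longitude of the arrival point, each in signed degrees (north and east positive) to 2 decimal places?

Angular distance δ = d/R = 1766/1737.4 = 1.01646 rad; initial bearing θ = 5.4768 rad.
sin φ₂ = sin φ₁ cos δ + cos φ₁ sin δ cos θ = (0.4147)(0.5264) + (0.9100)(0.8503)(0.6921) = 0.7538, so φ₂ = 48.92°.
Δλ = atan2(sin θ sin δ cos φ₁, cos δ − sin φ₁ sin φ₂) = atan2(-0.5584, 0.2138) = -69.051°.
λ₂ = 23.570° − 69.051° = -45.48°.

48.92°, -45.48°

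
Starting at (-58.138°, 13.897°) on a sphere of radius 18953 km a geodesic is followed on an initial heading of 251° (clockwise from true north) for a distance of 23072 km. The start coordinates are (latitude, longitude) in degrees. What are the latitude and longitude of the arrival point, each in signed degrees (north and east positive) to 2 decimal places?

Angular distance δ = d/R = 23072/18953 = 1.21733 rad; initial bearing θ = 4.3808 rad.
sin φ₂ = sin φ₁ cos δ + cos φ₁ sin δ cos θ = (-0.8493)(0.3462) + (0.5279)(0.9382)(-0.3256) = -0.4552, so φ₂ = -27.08°.
Δλ = atan2(sin θ sin δ cos φ₁, cos δ − sin φ₁ sin φ₂) = atan2(-0.4683, -0.0405) = -94.941°.
λ₂ = 13.897° − 94.941° = -81.04°.

-27.08°, -81.04°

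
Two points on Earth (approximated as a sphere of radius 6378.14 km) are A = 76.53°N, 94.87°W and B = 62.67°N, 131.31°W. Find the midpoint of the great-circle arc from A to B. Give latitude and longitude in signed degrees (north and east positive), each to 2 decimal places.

70.44°, -119.23°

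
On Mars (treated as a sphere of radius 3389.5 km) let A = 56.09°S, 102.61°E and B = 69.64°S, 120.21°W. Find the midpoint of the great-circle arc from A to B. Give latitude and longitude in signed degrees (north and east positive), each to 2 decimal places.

The central angle between A and B is δ = 0.8819 rad.
With f = 0.5, the slerp weights are sin((1−f)δ)/sin δ = 0.5529 and sin(fδ)/sin δ = 0.5529.
Weighted sum of the unit vectors: (0.5529)·(-0.1218,0.5444,-0.8299) + (0.5529)·(-0.1751,-0.3007,-0.9375) = (-0.1641, 0.1348, -0.9772).
Converting back: φ = atan2(z, √(x²+y²)) = -77.74°, λ = atan2(y, x) = 140.61°.

-77.74°, 140.61°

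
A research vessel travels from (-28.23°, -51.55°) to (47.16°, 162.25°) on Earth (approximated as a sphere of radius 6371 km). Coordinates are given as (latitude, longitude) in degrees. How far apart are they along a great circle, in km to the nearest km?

With latitudes φ₁ = -28.230°, φ₂ = 47.160° and longitude difference Δλ = -146.200°:
cos c = sin φ₁ sin φ₂ + cos φ₁ cos φ₂ cos Δλ = (-0.4730)(0.7333) + (0.8811)(0.6800)(-0.8310) = -0.84466,
so c = arccos(-0.84466) = 2.57673 rad.
Distance = R·c = 6371 × 2.5767 ≈ 16416 km.

16416 km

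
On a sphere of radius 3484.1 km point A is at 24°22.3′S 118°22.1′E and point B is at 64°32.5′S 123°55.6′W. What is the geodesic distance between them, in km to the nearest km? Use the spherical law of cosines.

4805 km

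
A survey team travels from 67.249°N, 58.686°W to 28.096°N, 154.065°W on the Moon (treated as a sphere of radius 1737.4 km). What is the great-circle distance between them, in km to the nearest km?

With latitudes φ₁ = 67.249°, φ₂ = 28.096° and longitude difference Δλ = -95.379°:
Haversine: a = sin²(Δφ/2) + cos φ₁ cos φ₂ sin²(Δλ/2) = 0.1123 + (0.3867)(0.8822)(0.5469) = 0.29884.
Central angle c = 2·arcsin(√a) = 1.15674 rad.
Distance = R·c = 1737.4 × 1.1567 ≈ 2010 km.

2010 km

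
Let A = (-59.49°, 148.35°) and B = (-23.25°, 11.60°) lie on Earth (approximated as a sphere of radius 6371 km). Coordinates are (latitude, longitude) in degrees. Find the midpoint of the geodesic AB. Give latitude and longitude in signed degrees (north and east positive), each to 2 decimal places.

Central angle δ = 1.5705 rad. Interpolating on the sphere with fraction f = 0.5:
P = [sin((1−f)δ)·A + sin(fδ)·B] / sin δ = 0.7070·A + 0.7070·B in Cartesian coordinates,
giving P = (0.3308, 0.3190, -0.8882), i.e. latitude -62.65°, longitude 43.96°.

-62.65°, 43.96°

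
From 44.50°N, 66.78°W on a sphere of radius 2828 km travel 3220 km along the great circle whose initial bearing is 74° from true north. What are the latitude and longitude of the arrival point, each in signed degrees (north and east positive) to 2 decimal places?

28.17°, 15.18°

Angular distance δ = d/R = 3220/2828 = 1.13861 rad; initial bearing θ = 1.2915 rad.
sin φ₂ = sin φ₁ cos δ + cos φ₁ sin δ cos θ = (0.7009)(0.4189) + (0.7133)(0.9081)(0.2756) = 0.4721, so φ₂ = 28.17°.
Δλ = atan2(sin θ sin δ cos φ₁, cos δ − sin φ₁ sin φ₂) = atan2(0.6226, 0.0880) = 81.959°.
λ₂ = -66.780° + 81.959° = 15.18°.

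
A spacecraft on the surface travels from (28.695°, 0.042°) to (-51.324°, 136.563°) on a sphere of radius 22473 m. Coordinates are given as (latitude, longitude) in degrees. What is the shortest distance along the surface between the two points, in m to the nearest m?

55143 m

In radians: φ₁ = 0.5008, φ₂ = -0.8958, Δλ = 136.521° = 2.3827 rad.
cos c = sin φ₁ sin φ₂ + cos φ₁ cos φ₂ cos Δλ = (0.4801)(-0.7807) + (0.8772)(0.6249)(-0.7256) = -0.77261,
so c = arccos(-0.77261) = 2.45374 rad.
Distance = R·c = 22473 × 2.4537 ≈ 55143 m.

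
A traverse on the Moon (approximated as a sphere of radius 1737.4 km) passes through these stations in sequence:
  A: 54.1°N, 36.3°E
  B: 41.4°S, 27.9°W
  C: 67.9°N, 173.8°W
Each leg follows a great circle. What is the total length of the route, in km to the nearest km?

7822 km

Leg A→B: central angle 1.9222 rad, distance 3339.7 km.
Leg B→C: central angle 2.5800 rad, distance 4482.5 km.
Total: 3339.7 + 4482.5 ≈ 7822 km.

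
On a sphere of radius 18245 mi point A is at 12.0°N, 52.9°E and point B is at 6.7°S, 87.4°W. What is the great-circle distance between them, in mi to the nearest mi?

In radians: φ₁ = 0.2094, φ₂ = -0.1169, Δλ = -140.300° = -2.4487 rad.
Haversine: a = sin²(Δφ/2) + cos φ₁ cos φ₂ sin²(Δλ/2) = 0.0264 + (0.9781)(0.9932)(0.8847) = 0.88585.
Central angle c = 2·arcsin(√a) = 2.45231 rad.
Distance = R·c = 18245 × 2.4523 ≈ 44742 mi.

44742 mi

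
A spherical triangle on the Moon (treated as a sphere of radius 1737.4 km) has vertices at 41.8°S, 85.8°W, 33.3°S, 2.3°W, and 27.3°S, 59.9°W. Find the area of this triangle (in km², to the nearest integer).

589945 km²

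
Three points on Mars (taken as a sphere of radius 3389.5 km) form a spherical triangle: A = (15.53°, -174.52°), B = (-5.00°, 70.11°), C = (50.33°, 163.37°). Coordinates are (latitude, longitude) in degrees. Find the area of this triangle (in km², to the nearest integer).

9100899 km²

Side lengths (central angles): a = 1.6742, b = 0.6826, c = 2.0204 rad; semiperimeter s = 2.1886.
By l'Huilier's theorem, tan(E/4) = √[tan(s/2) tan((s−a)/2) tan((s−b)/2) tan((s−c)/2)], giving spherical excess E = 0.7922 rad.
Area = E·R² = 0.7922 × (3389.5)² ≈ 9100899 km².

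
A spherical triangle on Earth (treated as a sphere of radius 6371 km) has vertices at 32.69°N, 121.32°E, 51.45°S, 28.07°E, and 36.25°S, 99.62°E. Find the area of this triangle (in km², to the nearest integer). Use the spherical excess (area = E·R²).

19923614 km²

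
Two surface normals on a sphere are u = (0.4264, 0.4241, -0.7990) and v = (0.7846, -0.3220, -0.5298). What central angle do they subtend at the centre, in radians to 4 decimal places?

0.9004 rad

u·v = 0.6213; |u| = 1.0000, |v| = 1.0000.
cos θ = (u·v)/(|u||v|) = 0.6213, so θ = 0.9004 rad.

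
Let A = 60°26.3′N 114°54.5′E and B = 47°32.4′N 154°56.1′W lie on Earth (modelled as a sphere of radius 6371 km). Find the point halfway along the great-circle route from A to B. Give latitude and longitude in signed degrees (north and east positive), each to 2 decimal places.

62.55°, 168.85°

The central angle between A and B is δ = 0.8753 rad.
With f = 0.5, the slerp weights are sin((1−f)δ)/sin δ = 0.5520 and sin(fδ)/sin δ = 0.5520.
Weighted sum of the unit vectors: (0.5520)·(-0.2078,0.4475,0.8698) + (0.5520)·(-0.6115,-0.2860,0.7377) = (-0.4523, 0.0891, 0.8874).
Converting back: φ = atan2(z, √(x²+y²)) = 62.55°, λ = atan2(y, x) = 168.85°.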